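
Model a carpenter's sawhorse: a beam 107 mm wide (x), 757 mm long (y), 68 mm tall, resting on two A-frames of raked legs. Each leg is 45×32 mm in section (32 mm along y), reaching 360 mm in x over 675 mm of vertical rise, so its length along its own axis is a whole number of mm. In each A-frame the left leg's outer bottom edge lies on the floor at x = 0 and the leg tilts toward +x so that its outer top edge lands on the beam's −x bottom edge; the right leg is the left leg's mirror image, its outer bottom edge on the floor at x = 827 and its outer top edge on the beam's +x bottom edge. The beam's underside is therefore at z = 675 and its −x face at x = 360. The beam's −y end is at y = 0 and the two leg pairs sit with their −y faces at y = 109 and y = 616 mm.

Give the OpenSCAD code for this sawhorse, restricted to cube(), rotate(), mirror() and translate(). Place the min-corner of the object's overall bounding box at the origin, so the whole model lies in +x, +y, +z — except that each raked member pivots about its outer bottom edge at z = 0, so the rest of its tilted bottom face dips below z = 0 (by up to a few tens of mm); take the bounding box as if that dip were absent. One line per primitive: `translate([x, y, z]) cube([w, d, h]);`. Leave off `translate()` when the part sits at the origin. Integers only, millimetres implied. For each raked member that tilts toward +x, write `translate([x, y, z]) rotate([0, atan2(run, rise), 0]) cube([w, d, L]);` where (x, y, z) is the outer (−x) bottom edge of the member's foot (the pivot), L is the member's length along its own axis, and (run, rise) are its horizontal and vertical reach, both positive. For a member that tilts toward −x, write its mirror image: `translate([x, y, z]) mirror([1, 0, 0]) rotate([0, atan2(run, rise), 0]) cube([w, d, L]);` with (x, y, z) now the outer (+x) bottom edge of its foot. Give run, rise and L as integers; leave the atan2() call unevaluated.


// leg length = √(360² + 675²) = 765
// right-leg outer foot x = 2·360 + 107 = 827
// beam min-corner = (360, 0, 675)
translate([360, 0, 675]) cube([107, 757, 68]);
translate([0, 109, 0]) rotate([0, atan2(360, 675), 0]) cube([45, 32, 765]);
translate([827, 109, 0]) mirror([1, 0, 0]) rotate([0, atan2(360, 675), 0]) cube([45, 32, 765]);
translate([0, 616, 0]) rotate([0, atan2(360, 675), 0]) cube([45, 32, 765]);
translate([827, 616, 0]) mirror([1, 0, 0]) rotate([0, atan2(360, 675), 0]) cube([45, 32, 765]);


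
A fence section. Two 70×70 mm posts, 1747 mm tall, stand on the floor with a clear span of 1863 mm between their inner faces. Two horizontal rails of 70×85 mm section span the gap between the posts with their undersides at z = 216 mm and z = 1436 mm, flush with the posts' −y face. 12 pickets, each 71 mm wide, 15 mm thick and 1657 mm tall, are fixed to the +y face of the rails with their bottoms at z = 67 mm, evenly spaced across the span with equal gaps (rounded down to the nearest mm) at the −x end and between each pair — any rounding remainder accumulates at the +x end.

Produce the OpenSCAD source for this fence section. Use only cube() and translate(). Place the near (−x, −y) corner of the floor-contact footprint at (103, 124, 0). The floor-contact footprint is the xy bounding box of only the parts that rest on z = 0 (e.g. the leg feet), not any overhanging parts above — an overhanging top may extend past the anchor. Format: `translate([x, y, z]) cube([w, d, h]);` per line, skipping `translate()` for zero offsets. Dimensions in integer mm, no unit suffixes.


translate([103, 124, 0]) cube([70, 70, 1747]);
translate([2036, 124, 0]) cube([70, 70, 1747]);
translate([173, 124, 216]) cube([1863, 70, 85]);
translate([173, 124, 1436]) cube([1863, 70, 85]);
translate([250, 194, 67]) cube([71, 15, 1657]);
translate([398, 194, 67]) cube([71, 15, 1657]);
translate([546, 194, 67]) cube([71, 15, 1657]);
translate([694, 194, 67]) cube([71, 15, 1657]);
translate([842, 194, 67]) cube([71, 15, 1657]);
translate([990, 194, 67]) cube([71, 15, 1657]);
translate([1138, 194, 67]) cube([71, 15, 1657]);
translate([1286, 194, 67]) cube([71, 15, 1657]);
translate([1434, 194, 67]) cube([71, 15, 1657]);
translate([1582, 194, 67]) cube([71, 15, 1657]);
translate([1730, 194, 67]) cube([71, 15, 1657]);
translate([1878, 194, 67]) cube([71, 15, 1657]);


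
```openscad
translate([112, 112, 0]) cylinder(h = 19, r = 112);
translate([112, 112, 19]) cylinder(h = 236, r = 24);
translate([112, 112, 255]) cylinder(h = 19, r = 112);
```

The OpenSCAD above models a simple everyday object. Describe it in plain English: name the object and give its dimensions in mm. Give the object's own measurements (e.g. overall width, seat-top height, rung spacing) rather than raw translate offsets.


A spool: two coaxial disc flanges of radius 112 mm and thickness 19 mm, joined by a core cylinder of radius 24 mm and height 236 mm. The lower flange rests on z = 0 and the three cylinders share a vertical axis.


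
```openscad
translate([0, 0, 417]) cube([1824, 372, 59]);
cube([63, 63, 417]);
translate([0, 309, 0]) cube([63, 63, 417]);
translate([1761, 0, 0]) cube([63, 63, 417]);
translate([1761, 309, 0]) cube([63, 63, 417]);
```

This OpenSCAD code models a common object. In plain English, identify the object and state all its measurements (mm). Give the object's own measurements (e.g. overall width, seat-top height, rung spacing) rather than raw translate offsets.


A long wooden bench with a 1824 mm (x) × 372 mm (y) seat, 59 mm thick, its top surface 476 mm above the floor. Four 63 mm square legs at the seat corners, flush with the edges, run from z = 0 to the seat underside.


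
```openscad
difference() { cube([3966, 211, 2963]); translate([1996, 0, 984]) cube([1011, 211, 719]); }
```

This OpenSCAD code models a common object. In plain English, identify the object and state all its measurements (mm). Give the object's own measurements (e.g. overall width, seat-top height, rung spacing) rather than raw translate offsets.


A wall 3966 mm long (x), 211 mm thick (y), 2963 mm tall, with a rectangular window opening cut through it. The opening is 1011 mm wide and 719 mm tall; its sill is at z = 984 mm and its near (−x) edge is 1996 mm from the wall's −x end. The opening passes through the full wall thickness.


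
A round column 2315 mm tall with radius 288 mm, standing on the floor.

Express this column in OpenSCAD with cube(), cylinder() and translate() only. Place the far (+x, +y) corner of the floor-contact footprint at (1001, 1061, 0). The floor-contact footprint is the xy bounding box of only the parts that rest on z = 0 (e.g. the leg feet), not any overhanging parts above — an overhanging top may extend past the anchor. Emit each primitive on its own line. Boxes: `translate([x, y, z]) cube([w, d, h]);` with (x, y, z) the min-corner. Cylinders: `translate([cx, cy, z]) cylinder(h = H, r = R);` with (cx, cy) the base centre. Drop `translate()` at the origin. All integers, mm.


translate([713, 773, 0]) cylinder(h = 2315, r = 288);


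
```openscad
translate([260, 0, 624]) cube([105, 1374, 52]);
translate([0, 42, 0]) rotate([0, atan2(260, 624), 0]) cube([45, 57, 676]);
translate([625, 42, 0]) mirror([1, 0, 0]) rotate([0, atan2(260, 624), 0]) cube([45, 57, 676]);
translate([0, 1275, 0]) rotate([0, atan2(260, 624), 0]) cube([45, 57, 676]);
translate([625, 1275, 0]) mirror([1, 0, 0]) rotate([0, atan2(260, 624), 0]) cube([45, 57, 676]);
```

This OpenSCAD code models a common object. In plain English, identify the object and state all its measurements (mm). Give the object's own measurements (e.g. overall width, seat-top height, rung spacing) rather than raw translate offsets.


A sawhorse. A 105×1374×52 mm beam (x, y, z) sits on two A-frame leg pairs. Each pair is two raked legs of 45×57 mm section (57 mm along y) splaying symmetrically in x. Each leg rises 624 mm vertically over 260 mm of horizontal reach and is 676 mm long along its own axis. Every leg's outer bottom edge rests on the floor and its outer top edge meets a bottom edge of the beam — the left legs (tilting toward +x) meet the beam's −x bottom edge, the right legs (their mirror images, tilting toward −x) meet its +x bottom edge — so the leg tops tuck under the beam, the beam's underside is 624 mm above the floor, and the feet are 625 mm apart outside-to-outside with the beam centred between them. The two leg pairs are set in 42 mm from either end of the beam.


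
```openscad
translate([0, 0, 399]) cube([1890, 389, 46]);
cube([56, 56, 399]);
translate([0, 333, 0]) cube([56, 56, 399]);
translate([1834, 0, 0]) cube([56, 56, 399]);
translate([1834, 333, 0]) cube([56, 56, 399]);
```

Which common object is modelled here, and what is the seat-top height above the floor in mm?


A bench. The seat-top height is 445 mm.

A long slab on four corner posts — a bench. The slab sits at z = 399 with thickness 46, so the top is 399 + 46 = 445 mm.


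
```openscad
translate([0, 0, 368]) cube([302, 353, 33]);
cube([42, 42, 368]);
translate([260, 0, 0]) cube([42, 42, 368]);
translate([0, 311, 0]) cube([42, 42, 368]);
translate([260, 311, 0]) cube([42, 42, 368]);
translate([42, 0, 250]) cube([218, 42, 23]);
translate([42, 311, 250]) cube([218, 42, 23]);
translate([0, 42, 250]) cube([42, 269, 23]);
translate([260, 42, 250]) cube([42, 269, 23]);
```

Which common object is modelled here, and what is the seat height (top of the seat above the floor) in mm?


A stool. The seat height is 401 mm.

A 302×353×33 slab at z = 368 on four corner posts — a stool. The seat top is 368 + 33 = 401 mm.


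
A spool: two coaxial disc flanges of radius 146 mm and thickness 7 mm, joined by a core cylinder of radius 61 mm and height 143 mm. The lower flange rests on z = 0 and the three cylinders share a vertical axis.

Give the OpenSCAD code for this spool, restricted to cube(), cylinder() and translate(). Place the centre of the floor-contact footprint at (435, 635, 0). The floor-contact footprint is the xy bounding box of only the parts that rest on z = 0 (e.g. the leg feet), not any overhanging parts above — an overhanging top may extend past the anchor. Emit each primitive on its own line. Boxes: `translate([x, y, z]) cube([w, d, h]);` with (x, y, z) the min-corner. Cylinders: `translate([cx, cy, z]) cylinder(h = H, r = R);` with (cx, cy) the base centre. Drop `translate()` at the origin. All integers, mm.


translate([435, 635, 0]) cylinder(h = 7, r = 146);
translate([435, 635, 7]) cylinder(h = 143, r = 61);
translate([435, 635, 150]) cylinder(h = 7, r = 146);


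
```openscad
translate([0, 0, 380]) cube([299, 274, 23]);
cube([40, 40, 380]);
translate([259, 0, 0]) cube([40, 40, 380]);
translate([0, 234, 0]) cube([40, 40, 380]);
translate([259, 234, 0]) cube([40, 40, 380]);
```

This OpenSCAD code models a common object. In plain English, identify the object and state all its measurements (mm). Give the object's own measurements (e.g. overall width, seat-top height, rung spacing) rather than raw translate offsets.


A simple wooden stool: a rectangular seat 299 mm (x) by 274 mm (y), 23 mm thick, top face at z = 403 mm, on four square legs, each 40×40 mm in cross-section. The legs rest on z = 0, each flush with a corner of the seat.


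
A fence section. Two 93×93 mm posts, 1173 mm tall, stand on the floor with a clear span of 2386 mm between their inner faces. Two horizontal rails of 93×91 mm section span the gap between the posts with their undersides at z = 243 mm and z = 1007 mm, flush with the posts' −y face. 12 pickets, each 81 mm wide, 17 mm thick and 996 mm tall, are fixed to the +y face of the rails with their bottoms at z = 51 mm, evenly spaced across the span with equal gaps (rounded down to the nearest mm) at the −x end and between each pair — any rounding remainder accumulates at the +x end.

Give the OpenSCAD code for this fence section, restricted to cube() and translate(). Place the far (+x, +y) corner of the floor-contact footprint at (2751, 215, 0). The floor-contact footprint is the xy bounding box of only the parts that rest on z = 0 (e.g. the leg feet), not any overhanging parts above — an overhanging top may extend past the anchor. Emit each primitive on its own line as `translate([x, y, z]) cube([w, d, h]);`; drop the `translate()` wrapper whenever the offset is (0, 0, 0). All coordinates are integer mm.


translate([179, 122, 0]) cube([93, 93, 1173]);
translate([2658, 122, 0]) cube([93, 93, 1173]);
translate([272, 122, 243]) cube([2386, 93, 91]);
translate([272, 122, 1007]) cube([2386, 93, 91]);
translate([380, 215, 51]) cube([81, 17, 996]);
translate([569, 215, 51]) cube([81, 17, 996]);
translate([758, 215, 51]) cube([81, 17, 996]);
translate([947, 215, 51]) cube([81, 17, 996]);
translate([1136, 215, 51]) cube([81, 17, 996]);
translate([1325, 215, 51]) cube([81, 17, 996]);
translate([1514, 215, 51]) cube([81, 17, 996]);
translate([1703, 215, 51]) cube([81, 17, 996]);
translate([1892, 215, 51]) cube([81, 17, 996]);
translate([2081, 215, 51]) cube([81, 17, 996]);
translate([2270, 215, 51]) cube([81, 17, 996]);
translate([2459, 215, 51]) cube([81, 17, 996]);


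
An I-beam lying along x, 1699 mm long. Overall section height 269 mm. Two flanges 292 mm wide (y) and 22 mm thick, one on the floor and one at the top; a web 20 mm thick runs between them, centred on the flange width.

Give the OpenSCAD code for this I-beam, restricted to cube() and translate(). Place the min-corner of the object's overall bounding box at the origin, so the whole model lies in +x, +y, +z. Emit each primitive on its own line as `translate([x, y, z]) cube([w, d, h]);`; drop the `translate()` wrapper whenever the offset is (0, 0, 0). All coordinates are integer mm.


cube([1699, 292, 22]);
translate([0, 136, 22]) cube([1699, 20, 225]);
translate([0, 0, 247]) cube([1699, 292, 22]);


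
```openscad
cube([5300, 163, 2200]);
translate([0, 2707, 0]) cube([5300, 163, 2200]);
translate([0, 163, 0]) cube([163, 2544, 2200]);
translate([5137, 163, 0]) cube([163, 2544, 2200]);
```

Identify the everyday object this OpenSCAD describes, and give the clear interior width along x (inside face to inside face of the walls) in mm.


A house (or room) frame. The interior width is 4974 mm.

Four 2200 mm walls enclosing a rectangle with no floor or roof — a room or house frame. Outside width is 5300 mm and wall thickness is 163 mm, so the interior width is 5300 − 2 × 163 = 4974 mm.


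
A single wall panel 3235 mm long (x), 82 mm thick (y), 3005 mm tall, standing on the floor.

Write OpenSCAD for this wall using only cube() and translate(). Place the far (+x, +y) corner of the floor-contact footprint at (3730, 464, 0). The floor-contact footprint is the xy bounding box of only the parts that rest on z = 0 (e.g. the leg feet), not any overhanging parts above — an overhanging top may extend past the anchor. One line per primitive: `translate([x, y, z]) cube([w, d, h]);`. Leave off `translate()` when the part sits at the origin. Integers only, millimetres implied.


translate([495, 382, 0]) cube([3235, 82, 3005]);


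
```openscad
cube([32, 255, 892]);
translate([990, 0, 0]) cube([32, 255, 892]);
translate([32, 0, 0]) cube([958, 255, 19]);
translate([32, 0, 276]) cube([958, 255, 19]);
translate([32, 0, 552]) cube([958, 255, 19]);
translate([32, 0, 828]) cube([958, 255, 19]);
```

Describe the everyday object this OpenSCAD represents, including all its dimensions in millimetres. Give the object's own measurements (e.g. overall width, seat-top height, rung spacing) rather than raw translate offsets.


An open bookshelf. Two side panels, each 32 mm thick, 255 mm deep and 892 mm tall, stand 1022 mm apart (outside-to-outside). Between them sit 4 shelves, each 19 mm thick and 255 mm deep, spanning the full gap between the sides. The bottom shelf rests on the floor (its underside at z = 0) and the clear gap between one shelf's top and the next shelf's underside is 257 mm.


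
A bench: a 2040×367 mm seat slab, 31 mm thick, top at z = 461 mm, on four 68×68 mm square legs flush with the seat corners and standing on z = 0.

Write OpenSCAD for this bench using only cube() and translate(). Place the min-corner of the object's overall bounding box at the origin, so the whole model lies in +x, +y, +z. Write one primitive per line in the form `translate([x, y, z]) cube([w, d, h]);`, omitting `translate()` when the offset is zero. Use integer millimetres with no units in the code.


// leg_h = 461 − 31 = 430
translate([0, 0, 430]) cube([2040, 367, 31]);
cube([68, 68, 430]);
translate([0, 299, 0]) cube([68, 68, 430]);
translate([1972, 0, 0]) cube([68, 68, 430]);
translate([1972, 299, 0]) cube([68, 68, 430]);


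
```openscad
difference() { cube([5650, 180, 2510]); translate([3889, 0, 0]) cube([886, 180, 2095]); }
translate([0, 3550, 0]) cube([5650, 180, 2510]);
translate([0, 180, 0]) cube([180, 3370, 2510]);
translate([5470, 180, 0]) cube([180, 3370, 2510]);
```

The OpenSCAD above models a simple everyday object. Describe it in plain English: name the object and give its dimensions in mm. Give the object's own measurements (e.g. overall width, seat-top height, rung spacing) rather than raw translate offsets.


A single room: four walls, each 2510 mm tall and 180 mm thick, enclosing an outside footprint 5650×3730 mm (x × y), no floor or roof. The front and back walls (−y and +y sides) run the full x-width; the side walls fit between their inner faces. A door opening 886 mm wide and 2095 mm tall is cut through the front wall from the floor up, its −x edge 3889 mm from the wall's −x end.


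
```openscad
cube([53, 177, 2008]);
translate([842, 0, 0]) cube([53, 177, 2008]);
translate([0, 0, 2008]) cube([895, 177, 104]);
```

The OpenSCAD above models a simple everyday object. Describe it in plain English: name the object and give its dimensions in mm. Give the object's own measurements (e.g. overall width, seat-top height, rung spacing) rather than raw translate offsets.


A door frame. The clear opening is 789 mm wide and 2008 mm high. Two 53 mm wide jambs, 177 mm deep, stand either side of the opening from the floor to the top of the opening. A 104 mm thick head sits across the top of both jambs, spanning the full outside width of the frame.


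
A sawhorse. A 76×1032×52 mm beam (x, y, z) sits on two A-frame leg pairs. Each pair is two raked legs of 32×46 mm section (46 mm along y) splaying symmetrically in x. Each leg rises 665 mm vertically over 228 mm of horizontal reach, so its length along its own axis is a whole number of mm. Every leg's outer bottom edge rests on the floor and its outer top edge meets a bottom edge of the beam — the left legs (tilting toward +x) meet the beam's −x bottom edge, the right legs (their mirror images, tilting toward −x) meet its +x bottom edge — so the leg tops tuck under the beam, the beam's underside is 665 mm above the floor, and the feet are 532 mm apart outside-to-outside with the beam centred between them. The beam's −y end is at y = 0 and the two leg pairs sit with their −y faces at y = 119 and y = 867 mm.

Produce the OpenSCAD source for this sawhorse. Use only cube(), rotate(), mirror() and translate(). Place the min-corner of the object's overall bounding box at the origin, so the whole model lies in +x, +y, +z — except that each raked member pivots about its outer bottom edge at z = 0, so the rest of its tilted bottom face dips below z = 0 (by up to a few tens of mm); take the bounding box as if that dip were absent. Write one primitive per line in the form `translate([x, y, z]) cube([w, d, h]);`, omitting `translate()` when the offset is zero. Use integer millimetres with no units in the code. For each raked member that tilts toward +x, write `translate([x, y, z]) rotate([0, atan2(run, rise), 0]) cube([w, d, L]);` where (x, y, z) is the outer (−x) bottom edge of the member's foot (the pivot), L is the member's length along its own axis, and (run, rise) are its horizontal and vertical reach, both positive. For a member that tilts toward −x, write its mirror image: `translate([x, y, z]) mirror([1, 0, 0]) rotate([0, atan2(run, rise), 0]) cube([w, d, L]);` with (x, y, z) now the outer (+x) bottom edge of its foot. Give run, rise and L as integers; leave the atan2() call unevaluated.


translate([228, 0, 665]) cube([76, 1032, 52]);
translate([0, 119, 0]) rotate([0, atan2(228, 665), 0]) cube([32, 46, 703]);
translate([532, 119, 0]) mirror([1, 0, 0]) rotate([0, atan2(228, 665), 0]) cube([32, 46, 703]);
translate([0, 867, 0]) rotate([0, atan2(228, 665), 0]) cube([32, 46, 703]);
translate([532, 867, 0]) mirror([1, 0, 0]) rotate([0, atan2(228, 665), 0]) cube([32, 46, 703]);


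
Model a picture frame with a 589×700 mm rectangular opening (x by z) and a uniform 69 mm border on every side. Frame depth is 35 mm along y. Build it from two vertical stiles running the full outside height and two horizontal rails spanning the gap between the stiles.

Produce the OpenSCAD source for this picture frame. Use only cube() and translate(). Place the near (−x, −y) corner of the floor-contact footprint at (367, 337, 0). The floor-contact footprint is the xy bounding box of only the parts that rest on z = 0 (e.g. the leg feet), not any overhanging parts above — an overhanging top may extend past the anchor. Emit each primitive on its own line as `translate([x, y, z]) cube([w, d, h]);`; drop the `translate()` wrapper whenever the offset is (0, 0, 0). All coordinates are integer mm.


translate([367, 337, 0]) cube([69, 35, 838]);
translate([1025, 337, 0]) cube([69, 35, 838]);
translate([436, 337, 0]) cube([589, 35, 69]);
translate([436, 337, 769]) cube([589, 35, 69]);


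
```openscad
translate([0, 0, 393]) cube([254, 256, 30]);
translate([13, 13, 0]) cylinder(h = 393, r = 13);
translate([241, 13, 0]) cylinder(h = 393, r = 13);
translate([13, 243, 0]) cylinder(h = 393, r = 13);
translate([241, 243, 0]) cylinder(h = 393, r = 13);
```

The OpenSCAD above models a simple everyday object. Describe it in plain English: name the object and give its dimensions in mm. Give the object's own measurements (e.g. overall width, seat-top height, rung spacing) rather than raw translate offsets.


A simple wooden stool: a rectangular seat 254 mm (x) by 256 mm (y), 30 mm thick, top face at z = 423 mm, on four round legs, each 26 mm in diameter. The legs rest on z = 0, each leg's axis is inset half a diameter from the nearest pair of seat edges (so the leg's bounding box is flush with the corner).


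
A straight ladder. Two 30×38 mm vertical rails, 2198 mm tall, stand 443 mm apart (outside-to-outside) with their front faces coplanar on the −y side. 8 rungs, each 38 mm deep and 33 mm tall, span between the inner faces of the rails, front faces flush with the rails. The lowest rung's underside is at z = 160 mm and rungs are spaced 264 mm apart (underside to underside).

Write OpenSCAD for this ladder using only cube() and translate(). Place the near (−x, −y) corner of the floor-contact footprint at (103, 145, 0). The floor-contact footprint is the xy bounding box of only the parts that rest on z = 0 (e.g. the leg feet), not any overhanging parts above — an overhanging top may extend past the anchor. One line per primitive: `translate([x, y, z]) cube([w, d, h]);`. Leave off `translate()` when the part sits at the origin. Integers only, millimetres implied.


translate([103, 145, 0]) cube([30, 38, 2198]);
translate([516, 145, 0]) cube([30, 38, 2198]);
translate([133, 145, 160]) cube([383, 38, 33]);
translate([133, 145, 424]) cube([383, 38, 33]);
translate([133, 145, 688]) cube([383, 38, 33]);
translate([133, 145, 952]) cube([383, 38, 33]);
translate([133, 145, 1216]) cube([383, 38, 33]);
translate([133, 145, 1480]) cube([383, 38, 33]);
translate([133, 145, 1744]) cube([383, 38, 33]);
translate([133, 145, 2008]) cube([383, 38, 33]);


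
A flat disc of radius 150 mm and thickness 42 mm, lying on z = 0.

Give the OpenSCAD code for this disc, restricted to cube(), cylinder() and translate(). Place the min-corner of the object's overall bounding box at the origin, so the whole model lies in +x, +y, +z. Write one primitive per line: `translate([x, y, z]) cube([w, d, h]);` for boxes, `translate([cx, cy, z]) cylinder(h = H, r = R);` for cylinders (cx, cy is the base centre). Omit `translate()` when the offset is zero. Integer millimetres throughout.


translate([150, 150, 0]) cylinder(h = 42, r = 150);


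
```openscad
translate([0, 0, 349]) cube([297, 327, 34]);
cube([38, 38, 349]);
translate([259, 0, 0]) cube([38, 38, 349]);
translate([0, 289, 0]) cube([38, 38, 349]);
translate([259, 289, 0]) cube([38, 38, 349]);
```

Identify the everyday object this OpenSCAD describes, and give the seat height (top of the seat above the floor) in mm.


A stool. The seat height is 383 mm.

A 297×327×34 slab at z = 349 on four corner posts — a stool. The seat top is 349 + 34 = 383 mm.


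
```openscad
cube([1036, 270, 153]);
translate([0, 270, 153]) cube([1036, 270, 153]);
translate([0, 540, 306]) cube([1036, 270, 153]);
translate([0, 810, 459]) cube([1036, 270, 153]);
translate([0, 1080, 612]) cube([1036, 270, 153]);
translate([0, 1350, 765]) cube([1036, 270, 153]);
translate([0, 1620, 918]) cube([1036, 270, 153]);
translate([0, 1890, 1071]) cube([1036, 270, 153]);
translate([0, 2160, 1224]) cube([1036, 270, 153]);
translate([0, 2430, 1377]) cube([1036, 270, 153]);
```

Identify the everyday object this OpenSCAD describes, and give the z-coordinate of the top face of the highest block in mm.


A staircase. The total rise is 1530 mm.

10 identical blocks, each offset up and back from the previous — a staircase. Each step is 153 mm tall and there are 10 of them, so the total rise is 10 × 153 = 1530 mm.


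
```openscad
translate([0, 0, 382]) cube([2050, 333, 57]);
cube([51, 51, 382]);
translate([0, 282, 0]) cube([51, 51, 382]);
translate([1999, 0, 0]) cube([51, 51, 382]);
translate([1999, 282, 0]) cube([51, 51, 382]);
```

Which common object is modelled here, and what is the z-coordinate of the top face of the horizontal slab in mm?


A bench. The seat-top height is 439 mm.

A long slab on four corner posts — a bench. The slab sits at z = 382 with thickness 57, so the top is 382 + 57 = 439 mm.


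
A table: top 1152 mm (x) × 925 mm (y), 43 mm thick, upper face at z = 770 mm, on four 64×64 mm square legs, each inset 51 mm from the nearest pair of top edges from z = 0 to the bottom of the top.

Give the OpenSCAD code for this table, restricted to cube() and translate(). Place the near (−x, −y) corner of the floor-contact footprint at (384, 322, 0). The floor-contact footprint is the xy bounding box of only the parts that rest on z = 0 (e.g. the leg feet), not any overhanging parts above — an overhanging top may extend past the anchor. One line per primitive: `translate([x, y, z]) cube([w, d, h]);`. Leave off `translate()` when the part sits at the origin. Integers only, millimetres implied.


translate([333, 271, 727]) cube([1152, 925, 43]);
translate([384, 322, 0]) cube([64, 64, 727]);
translate([1370, 322, 0]) cube([64, 64, 727]);
translate([384, 1081, 0]) cube([64, 64, 727]);
translate([1370, 1081, 0]) cube([64, 64, 727]);


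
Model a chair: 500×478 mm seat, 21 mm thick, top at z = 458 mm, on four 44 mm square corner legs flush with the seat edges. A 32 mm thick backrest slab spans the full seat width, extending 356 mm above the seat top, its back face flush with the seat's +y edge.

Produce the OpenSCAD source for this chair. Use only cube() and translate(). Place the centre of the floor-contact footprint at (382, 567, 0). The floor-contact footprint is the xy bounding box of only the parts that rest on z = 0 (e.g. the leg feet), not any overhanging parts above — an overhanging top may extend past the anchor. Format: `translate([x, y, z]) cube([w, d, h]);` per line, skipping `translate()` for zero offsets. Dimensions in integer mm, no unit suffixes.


translate([132, 328, 437]) cube([500, 478, 21]);
translate([132, 328, 0]) cube([44, 44, 437]);
translate([588, 328, 0]) cube([44, 44, 437]);
translate([132, 762, 0]) cube([44, 44, 437]);
translate([588, 762, 0]) cube([44, 44, 437]);
translate([132, 774, 458]) cube([500, 32, 356]);


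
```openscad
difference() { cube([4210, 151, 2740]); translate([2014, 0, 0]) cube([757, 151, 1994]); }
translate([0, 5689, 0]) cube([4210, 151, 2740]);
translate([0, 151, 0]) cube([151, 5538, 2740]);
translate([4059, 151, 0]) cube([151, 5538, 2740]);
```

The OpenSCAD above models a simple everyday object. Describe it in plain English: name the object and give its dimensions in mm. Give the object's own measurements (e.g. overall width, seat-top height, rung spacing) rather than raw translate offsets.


A single room: four walls, each 2740 mm tall and 151 mm thick, enclosing an outside footprint 4210×5840 mm (x × y), no floor or roof. The front and back walls (−y and +y sides) run the full x-width; the side walls fit between their inner faces. A door opening 757 mm wide and 1994 mm tall is cut through the front wall from the floor up, its −x edge 2014 mm from the wall's −x end.


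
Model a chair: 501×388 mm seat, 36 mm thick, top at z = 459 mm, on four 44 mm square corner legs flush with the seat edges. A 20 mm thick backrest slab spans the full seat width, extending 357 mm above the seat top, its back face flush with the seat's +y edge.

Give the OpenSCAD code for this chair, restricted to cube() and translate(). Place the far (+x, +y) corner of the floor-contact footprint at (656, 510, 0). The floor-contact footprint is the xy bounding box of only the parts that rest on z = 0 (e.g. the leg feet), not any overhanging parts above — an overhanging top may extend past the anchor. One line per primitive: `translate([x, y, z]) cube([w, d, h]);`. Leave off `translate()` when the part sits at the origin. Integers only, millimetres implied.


translate([155, 122, 423]) cube([501, 388, 36]);
translate([155, 122, 0]) cube([44, 44, 423]);
translate([612, 122, 0]) cube([44, 44, 423]);
translate([155, 466, 0]) cube([44, 44, 423]);
translate([612, 466, 0]) cube([44, 44, 423]);
translate([155, 490, 459]) cube([501, 20, 357]);


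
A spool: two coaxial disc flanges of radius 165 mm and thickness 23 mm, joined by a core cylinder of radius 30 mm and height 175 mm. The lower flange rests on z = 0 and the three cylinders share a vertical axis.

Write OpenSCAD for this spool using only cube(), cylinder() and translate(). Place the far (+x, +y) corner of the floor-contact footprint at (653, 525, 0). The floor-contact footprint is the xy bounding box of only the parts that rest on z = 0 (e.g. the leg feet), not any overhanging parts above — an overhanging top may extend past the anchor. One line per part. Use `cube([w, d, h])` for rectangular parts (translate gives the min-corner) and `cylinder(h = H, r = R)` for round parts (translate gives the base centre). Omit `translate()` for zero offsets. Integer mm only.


translate([488, 360, 0]) cylinder(h = 23, r = 165);
translate([488, 360, 23]) cylinder(h = 175, r = 30);
translate([488, 360, 198]) cylinder(h = 23, r = 165);


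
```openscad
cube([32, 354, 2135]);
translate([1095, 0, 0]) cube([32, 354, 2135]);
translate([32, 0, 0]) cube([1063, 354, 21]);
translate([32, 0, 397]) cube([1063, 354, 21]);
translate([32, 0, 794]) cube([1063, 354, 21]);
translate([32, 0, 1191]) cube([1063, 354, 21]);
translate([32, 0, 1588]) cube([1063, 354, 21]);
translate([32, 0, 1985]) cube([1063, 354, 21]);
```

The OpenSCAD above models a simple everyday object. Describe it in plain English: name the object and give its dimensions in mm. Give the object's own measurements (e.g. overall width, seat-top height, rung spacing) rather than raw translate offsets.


An open bookshelf. Two side panels, each 32 mm thick, 354 mm deep and 2135 mm tall, stand 1127 mm apart (outside-to-outside). Between them sit 6 shelves, each 21 mm thick and 354 mm deep, spanning the full gap between the sides. The bottom shelf rests on the floor (its underside at z = 0) and the clear gap between one shelf's top and the next shelf's underside is 376 mm.


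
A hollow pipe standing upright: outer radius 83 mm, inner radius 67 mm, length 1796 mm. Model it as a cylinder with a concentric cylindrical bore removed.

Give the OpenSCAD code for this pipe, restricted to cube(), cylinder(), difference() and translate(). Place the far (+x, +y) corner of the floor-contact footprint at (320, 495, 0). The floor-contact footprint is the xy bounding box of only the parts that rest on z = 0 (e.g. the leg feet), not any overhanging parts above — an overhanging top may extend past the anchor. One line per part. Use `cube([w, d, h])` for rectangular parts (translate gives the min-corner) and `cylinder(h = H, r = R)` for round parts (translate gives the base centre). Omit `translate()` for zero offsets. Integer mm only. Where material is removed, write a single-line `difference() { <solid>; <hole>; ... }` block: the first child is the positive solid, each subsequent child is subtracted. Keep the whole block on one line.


difference() { translate([237, 412, 0]) cylinder(h = 1796, r = 83); translate([237, 412, 0]) cylinder(h = 1796, r = 67); }


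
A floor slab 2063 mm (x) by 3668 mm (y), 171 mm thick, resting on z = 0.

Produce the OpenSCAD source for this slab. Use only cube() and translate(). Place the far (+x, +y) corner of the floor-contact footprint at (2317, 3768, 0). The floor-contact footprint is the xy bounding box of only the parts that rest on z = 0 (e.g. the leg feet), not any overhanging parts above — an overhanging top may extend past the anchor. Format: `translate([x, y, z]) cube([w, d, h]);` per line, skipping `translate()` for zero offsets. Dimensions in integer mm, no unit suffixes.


translate([254, 100, 0]) cube([2063, 3668, 171]);


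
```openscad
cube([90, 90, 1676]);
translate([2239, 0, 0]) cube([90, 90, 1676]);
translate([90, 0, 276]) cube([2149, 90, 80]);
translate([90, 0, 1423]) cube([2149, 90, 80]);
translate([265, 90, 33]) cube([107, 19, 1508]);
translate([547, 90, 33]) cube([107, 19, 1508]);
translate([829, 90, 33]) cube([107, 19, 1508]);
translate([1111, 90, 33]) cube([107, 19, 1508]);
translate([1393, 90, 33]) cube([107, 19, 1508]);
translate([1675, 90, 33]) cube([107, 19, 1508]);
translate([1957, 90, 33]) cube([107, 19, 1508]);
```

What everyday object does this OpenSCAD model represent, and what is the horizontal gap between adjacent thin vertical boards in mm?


A fence section. The picket gap is 175 mm.

Two posts, two rails, 7 pickets — a fence section. Span 2149 mm holds 7 pickets of 107 mm with 8 equal gaps: ⌊(2149 − 7·107) / 8⌋ = 175 mm.


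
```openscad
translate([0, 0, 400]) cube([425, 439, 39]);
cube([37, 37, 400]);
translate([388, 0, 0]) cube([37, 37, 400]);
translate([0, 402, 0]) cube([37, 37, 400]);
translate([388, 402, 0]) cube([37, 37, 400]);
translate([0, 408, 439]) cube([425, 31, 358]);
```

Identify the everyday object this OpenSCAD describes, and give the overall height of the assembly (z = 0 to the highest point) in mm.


A chair. The overall height is 797 mm.

A slab on four corner posts with a tall panel at the back — a chair. The seat slab sits at z = 400 with thickness 39, and the 358 mm backrest starts at the seat top, so the overall height is 400 + 39 + 358 = 797 mm.


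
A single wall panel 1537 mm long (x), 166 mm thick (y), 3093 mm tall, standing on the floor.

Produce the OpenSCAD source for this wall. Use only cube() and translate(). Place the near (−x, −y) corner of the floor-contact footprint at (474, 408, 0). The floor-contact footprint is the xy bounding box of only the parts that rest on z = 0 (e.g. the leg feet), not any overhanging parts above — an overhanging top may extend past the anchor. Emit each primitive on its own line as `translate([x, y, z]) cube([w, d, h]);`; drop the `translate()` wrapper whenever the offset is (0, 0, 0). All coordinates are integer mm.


translate([474, 408, 0]) cube([1537, 166, 3093]);


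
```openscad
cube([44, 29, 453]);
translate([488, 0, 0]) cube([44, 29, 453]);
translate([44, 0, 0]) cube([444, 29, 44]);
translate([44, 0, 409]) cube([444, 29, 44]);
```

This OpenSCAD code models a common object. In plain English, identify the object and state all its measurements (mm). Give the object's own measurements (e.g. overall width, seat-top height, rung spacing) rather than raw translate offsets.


A rectangular picture frame lying in the x–z plane (depth along y). The opening is 444 mm wide (x) by 365 mm tall (z), surrounded by a border 44 mm wide on all four sides. The frame is 29 mm deep and is made of two full-height vertical stiles with two horizontal rails fitted between them.


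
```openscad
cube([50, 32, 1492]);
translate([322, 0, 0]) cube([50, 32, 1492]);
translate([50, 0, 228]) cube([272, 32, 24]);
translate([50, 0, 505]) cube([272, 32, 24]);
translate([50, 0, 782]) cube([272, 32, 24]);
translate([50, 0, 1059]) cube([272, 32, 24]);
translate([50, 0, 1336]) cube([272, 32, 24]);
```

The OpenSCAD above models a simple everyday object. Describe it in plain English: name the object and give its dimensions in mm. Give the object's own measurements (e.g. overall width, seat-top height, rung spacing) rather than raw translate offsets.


A straight ladder. Two 50×32 mm vertical rails, 1492 mm tall, stand 372 mm apart (outside-to-outside) with their front faces coplanar on the −y side. 5 rungs, each 32 mm deep and 24 mm tall, span between the inner faces of the rails, front faces flush with the rails. The lowest rung's underside is at z = 228 mm and rungs are spaced 277 mm apart (underside to underside).


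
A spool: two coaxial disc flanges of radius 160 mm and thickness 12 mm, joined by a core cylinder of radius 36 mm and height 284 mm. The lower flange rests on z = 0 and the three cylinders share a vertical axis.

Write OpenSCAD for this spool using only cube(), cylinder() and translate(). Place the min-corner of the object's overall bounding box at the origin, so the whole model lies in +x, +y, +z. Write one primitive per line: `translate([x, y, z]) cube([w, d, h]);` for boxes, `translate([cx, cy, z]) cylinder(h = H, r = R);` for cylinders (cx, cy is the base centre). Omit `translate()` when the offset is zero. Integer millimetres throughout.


translate([160, 160, 0]) cylinder(h = 12, r = 160);
translate([160, 160, 12]) cylinder(h = 284, r = 36);
translate([160, 160, 296]) cylinder(h = 12, r = 160);


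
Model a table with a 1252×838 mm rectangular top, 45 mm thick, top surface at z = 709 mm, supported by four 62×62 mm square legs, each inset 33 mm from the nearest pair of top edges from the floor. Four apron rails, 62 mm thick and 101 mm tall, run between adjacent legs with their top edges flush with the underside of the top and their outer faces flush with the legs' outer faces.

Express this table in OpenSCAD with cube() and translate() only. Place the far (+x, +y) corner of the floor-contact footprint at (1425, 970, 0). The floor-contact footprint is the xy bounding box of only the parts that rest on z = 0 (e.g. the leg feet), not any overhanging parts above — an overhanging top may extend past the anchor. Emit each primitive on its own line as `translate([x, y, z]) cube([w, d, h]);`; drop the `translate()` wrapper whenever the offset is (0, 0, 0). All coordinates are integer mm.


translate([206, 165, 664]) cube([1252, 838, 45]);
translate([239, 198, 0]) cube([62, 62, 664]);
translate([1363, 198, 0]) cube([62, 62, 664]);
translate([239, 908, 0]) cube([62, 62, 664]);
translate([1363, 908, 0]) cube([62, 62, 664]);
translate([301, 198, 563]) cube([1062, 62, 101]);
translate([301, 908, 563]) cube([1062, 62, 101]);
translate([239, 260, 563]) cube([62, 648, 101]);
translate([1363, 260, 563]) cube([62, 648, 101]);


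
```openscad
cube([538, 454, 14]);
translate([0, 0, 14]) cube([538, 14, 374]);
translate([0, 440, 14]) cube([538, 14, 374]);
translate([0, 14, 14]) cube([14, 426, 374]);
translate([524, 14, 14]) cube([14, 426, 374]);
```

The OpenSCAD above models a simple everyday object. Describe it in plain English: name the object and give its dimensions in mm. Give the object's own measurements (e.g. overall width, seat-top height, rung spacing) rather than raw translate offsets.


An open-topped rectangular box: outside dimensions 538×454×388 mm, with a uniform wall and base thickness of 14 mm. The base is a full 538×454 slab on the floor; four walls sit on top of the base. The front and back walls (the −y and +y sides) span the full width; the two side walls fit between them.
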